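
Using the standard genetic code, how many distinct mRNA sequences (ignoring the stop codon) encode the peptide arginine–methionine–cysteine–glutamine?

Arg: 6 codons.
Met: 1 codon.
Cys: 2 codons.
Gln: 2 codons.
6 × 1 × 2 × 2 = 24.

24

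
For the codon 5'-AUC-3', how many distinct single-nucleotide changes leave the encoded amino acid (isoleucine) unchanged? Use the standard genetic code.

2

Position 1: none → 0 synonymous.
Position 2: none → 0 synonymous.
Position 3: AUU, AUA → 2 synonymous.
Total: 0 + 0 + 2 = 2.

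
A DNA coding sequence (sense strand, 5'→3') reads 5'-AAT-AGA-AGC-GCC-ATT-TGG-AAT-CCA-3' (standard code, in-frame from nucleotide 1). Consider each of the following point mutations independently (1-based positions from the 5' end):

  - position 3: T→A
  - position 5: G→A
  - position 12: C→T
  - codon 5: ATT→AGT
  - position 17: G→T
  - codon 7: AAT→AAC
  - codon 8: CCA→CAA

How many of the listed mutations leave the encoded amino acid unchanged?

Codon 1: AAT (Asn) → AAA (Lys) — missense.
Codon 2: AGA (Arg) → AAA (Lys) — missense.
Codon 4: GCC (Ala) → GCT (Ala) — synonymous.
Codon 5: ATT (Ile) → AGT (Ser) — missense.
Codon 6: TGG (Trp) → TTG (Leu) — missense.
Codon 7: AAT (Asn) → AAC (Asn) — synonymous.
Codon 8: CCA (Pro) → CAA (Gln) — missense.
Synonymous: 2 of 7.

2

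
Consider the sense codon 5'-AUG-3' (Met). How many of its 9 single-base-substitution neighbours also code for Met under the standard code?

0

Position 1: none → 0 synonymous.
Position 2: none → 0 synonymous.
Position 3: none → 0 synonymous.
Total: 0 + 0 + 0 = 0.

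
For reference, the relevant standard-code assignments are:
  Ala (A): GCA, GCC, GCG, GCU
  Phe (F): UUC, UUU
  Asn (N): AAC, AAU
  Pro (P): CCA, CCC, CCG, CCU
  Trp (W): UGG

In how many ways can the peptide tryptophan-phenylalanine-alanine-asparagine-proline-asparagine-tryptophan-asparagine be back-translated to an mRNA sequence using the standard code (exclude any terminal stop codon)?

256

Trp: 1 codon.
Phe: 2 codons.
Ala: 4 codons.
Asn: 2 codons.
Pro: 4 codons.
Asn: 2 codons.
Trp: 1 codon.
Asn: 2 codons.
1 × 2 × 4 × 2 × 4 × 2 × 1 × 2 = 256.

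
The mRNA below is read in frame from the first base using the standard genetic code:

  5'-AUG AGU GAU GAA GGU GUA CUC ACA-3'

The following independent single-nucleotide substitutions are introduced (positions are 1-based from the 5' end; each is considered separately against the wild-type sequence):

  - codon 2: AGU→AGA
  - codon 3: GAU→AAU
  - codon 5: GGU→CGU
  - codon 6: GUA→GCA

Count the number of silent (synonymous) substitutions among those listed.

0

Codon 2: AGU (Ser) → AGA (Arg) — missense.
Codon 3: GAU (Asp) → AAU (Asn) — missense.
Codon 5: GGU (Gly) → CGU (Arg) — missense.
Codon 6: GUA (Val) → GCA (Ala) — missense.
Synonymous: 0 of 4.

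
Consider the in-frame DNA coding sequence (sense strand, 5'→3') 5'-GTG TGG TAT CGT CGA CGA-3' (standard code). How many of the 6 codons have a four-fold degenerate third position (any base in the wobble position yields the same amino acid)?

Codon 1 GTG (Val): third position 4-fold.
Codon 2 TGG (Trp): third position 1-fold.
Codon 3 TAT (Tyr): third position 2-fold.
Codon 4 CGT (Arg): third position 4-fold.
Codon 5 CGA (Arg): third position 4-fold.
Codon 6 CGA (Arg): third position 4-fold.
Four-fold degenerate third positions: 4.

4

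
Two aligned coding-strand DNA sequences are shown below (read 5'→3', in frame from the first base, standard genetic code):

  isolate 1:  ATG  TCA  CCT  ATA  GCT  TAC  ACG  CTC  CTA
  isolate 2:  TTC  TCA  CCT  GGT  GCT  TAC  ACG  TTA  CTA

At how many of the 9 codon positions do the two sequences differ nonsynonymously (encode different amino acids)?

2

Codon 1: ATG Met / TTC Phe — nonsynonymous.
Codon 2: TCA Ser / TCA Ser — identical.
Codon 3: CCT Pro / CCT Pro — identical.
Codon 4: ATA Ile / GGT Gly — nonsynonymous.
Codon 5: GCT Ala / GCT Ala — identical.
Codon 6: TAC Tyr / TAC Tyr — identical.
Codon 7: ACG Thr / ACG Thr — identical.
Codon 8: CTC Leu / TTA Leu — synonymous.
Codon 9: CTA Leu / CTA Leu — identical.
Nonsynonymous differences: 2.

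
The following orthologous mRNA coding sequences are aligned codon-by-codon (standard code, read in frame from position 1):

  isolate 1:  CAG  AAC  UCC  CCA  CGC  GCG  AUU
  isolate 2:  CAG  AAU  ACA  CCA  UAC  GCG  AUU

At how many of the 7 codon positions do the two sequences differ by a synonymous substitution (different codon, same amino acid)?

1

Codon 1: CAG Gln / CAG Gln — identical.
Codon 2: AAC Asn / AAU Asn — synonymous.
Codon 3: UCC Ser / ACA Thr — nonsynonymous.
Codon 4: CCA Pro / CCA Pro — identical.
Codon 5: CGC Arg / UAC Tyr — nonsynonymous.
Codon 6: GCG Ala / GCG Ala — identical.
Codon 7: AUU Ile / AUU Ile — identical.
Synonymous differences: 1.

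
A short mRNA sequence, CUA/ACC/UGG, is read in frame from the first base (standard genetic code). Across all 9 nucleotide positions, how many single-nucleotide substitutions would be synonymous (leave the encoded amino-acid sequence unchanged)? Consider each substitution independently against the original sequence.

7

Codon 1 (CUA, Leu): 4 synonymous substitutions.
Codon 2 (ACC, Thr): 3 synonymous substitutions.
Codon 3 (UGG, Trp): 0 synonymous substitutions.
Total: 4 + 3 + 0 = 7.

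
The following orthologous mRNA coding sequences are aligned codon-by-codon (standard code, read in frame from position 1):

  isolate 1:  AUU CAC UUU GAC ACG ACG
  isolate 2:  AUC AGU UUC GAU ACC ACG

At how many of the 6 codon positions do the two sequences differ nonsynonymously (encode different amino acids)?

1

Codon 1: AUU Ile / AUC Ile — synonymous.
Codon 2: CAC His / AGU Ser — nonsynonymous.
Codon 3: UUU Phe / UUC Phe — synonymous.
Codon 4: GAC Asp / GAU Asp — synonymous.
Codon 5: ACG Thr / ACC Thr — synonymous.
Codon 6: ACG Thr / ACG Thr — identical.
Nonsynonymous differences: 1.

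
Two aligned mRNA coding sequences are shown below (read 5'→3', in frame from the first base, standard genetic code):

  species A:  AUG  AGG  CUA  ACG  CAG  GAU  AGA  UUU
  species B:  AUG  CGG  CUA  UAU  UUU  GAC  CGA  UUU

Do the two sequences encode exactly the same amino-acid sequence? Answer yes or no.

Codon 1: AUG Met / AUG Met — identical.
Codon 2: AGG Arg / CGG Arg — synonymous.
Codon 3: CUA Leu / CUA Leu — identical.
Codon 4: ACG Thr / UAU Tyr — nonsynonymous.
Codon 5: CAG Gln / UUU Phe — nonsynonymous.
Codon 6: GAU Asp / GAC Asp — synonymous.
Codon 7: AGA Arg / CGA Arg — synonymous.
Codon 8: UUU Phe / UUU Phe — identical.
Nonsynonymous differences: 2 → different protein.

no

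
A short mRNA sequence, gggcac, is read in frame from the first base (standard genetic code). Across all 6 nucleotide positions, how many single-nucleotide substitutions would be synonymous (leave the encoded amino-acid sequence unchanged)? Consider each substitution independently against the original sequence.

4

Codon 1 (GGG, Gly): 3 synonymous substitutions.
Codon 2 (CAC, His): 1 synonymous substitution.
Total: 3 + 1 = 4.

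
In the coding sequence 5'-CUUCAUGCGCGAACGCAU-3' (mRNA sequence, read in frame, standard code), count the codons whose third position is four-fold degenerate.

4

Codon 1 CUU (Leu): third position 4-fold.
Codon 2 CAU (His): third position 2-fold.
Codon 3 GCG (Ala): third position 4-fold.
Codon 4 CGA (Arg): third position 4-fold.
Codon 5 ACG (Thr): third position 4-fold.
Codon 6 CAU (His): third position 2-fold.
Four-fold degenerate third positions: 4.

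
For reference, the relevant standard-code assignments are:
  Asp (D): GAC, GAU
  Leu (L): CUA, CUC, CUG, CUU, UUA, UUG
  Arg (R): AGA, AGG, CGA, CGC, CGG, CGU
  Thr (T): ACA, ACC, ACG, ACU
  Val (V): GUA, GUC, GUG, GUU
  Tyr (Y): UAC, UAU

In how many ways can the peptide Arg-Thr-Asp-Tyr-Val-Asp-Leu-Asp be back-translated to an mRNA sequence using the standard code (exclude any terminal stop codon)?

9216

Arg: 6 codons.
Thr: 4 codons.
Asp: 2 codons.
Tyr: 2 codons.
Val: 4 codons.
Asp: 2 codons.
Leu: 6 codons.
Asp: 2 codons.
6 × 4 × 2 × 2 × 4 × 2 × 6 × 2 = 9216.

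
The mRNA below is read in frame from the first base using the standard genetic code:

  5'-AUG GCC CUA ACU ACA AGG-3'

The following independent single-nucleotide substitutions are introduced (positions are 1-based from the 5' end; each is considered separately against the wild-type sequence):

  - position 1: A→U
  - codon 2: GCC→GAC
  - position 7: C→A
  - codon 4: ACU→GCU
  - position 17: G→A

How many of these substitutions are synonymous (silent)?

Codon 1: AUG (Met) → UUG (Leu) — missense.
Codon 2: GCC (Ala) → GAC (Asp) — missense.
Codon 3: CUA (Leu) → AUA (Ile) — missense.
Codon 4: ACU (Thr) → GCU (Ala) — missense.
Codon 6: AGG (Arg) → AAG (Lys) — missense.
Synonymous: 0 of 5.

0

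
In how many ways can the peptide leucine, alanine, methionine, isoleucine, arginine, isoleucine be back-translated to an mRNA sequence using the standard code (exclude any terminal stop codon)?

Leu: 6 codons.
Ala: 4 codons.
Met: 1 codon.
Ile: 3 codons.
Arg: 6 codons.
Ile: 3 codons.
6 × 4 × 1 × 3 × 6 × 3 = 1296.

1296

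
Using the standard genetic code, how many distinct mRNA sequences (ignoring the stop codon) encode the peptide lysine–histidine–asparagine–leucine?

48

Lys: 2 codons.
His: 2 codons.
Asn: 2 codons.
Leu: 6 codons.
2 × 2 × 2 × 6 = 48.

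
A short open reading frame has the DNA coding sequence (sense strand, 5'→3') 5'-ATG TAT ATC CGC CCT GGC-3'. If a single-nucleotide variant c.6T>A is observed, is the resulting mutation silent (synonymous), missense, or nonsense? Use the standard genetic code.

Position 6 falls in codon 2: TAT → Tyr.
After the substitution the codon is TAA → Stop.
The new codon is a stop codon, so this is a nonsense mutation.

nonsense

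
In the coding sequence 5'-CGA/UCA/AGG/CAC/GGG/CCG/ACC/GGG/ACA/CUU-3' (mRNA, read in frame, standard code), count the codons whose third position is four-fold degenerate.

Codon 1 CGA (Arg): third position 4-fold.
Codon 2 UCA (Ser): third position 4-fold.
Codon 3 AGG (Arg): third position 2-fold.
Codon 4 CAC (His): third position 2-fold.
Codon 5 GGG (Gly): third position 4-fold.
Codon 6 CCG (Pro): third position 4-fold.
Codon 7 ACC (Thr): third position 4-fold.
Codon 8 GGG (Gly): third position 4-fold.
Codon 9 ACA (Thr): third position 4-fold.
Codon 10 CUU (Leu): third position 4-fold.
Four-fold degenerate third positions: 8.

8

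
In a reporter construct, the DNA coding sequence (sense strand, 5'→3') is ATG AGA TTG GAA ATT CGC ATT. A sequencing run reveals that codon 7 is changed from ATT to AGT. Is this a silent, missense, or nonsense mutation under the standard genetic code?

missense

Position 20 falls in codon 7: ATT → Ile.
After the substitution the codon is AGT → Ser.
Ile ≠ Ser, so this is a missense mutation.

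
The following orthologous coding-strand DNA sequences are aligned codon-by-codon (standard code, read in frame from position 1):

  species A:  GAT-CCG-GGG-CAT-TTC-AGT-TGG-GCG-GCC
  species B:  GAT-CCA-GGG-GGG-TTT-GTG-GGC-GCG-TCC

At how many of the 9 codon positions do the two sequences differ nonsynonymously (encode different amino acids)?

4

Codon 1: GAT Asp / GAT Asp — identical.
Codon 2: CCG Pro / CCA Pro — synonymous.
Codon 3: GGG Gly / GGG Gly — identical.
Codon 4: CAT His / GGG Gly — nonsynonymous.
Codon 5: TTC Phe / TTT Phe — synonymous.
Codon 6: AGT Ser / GTG Val — nonsynonymous.
Codon 7: TGG Trp / GGC Gly — nonsynonymous.
Codon 8: GCG Ala / GCG Ala — identical.
Codon 9: GCC Ala / TCC Ser — nonsynonymous.
Nonsynonymous differences: 4.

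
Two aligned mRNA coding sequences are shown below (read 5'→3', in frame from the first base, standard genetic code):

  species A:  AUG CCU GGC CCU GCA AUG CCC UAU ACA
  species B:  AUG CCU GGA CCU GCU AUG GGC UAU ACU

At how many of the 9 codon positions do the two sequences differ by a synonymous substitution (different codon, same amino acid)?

Codon 1: AUG Met / AUG Met — identical.
Codon 2: CCU Pro / CCU Pro — identical.
Codon 3: GGC Gly / GGA Gly — synonymous.
Codon 4: CCU Pro / CCU Pro — identical.
Codon 5: GCA Ala / GCU Ala — synonymous.
Codon 6: AUG Met / AUG Met — identical.
Codon 7: CCC Pro / GGC Gly — nonsynonymous.
Codon 8: UAU Tyr / UAU Tyr — identical.
Codon 9: ACA Thr / ACU Thr — synonymous.
Synonymous differences: 3.

3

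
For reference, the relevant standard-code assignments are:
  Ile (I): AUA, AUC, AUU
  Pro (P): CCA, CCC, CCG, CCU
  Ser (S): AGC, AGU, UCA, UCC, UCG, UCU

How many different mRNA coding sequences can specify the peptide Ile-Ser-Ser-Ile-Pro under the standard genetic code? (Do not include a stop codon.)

1296

Ile: 3 codons.
Ser: 6 codons.
Ser: 6 codons.
Ile: 3 codons.
Pro: 4 codons.
3 × 6 × 6 × 3 × 4 = 1296.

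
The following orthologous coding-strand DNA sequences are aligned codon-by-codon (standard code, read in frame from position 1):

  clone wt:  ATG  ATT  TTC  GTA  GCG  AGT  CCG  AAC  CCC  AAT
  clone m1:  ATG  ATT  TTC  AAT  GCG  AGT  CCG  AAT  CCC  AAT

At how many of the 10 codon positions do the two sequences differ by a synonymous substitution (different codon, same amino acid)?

1

Codon 1: ATG Met / ATG Met — identical.
Codon 2: ATT Ile / ATT Ile — identical.
Codon 3: TTC Phe / TTC Phe — identical.
Codon 4: GTA Val / AAT Asn — nonsynonymous.
Codon 5: GCG Ala / GCG Ala — identical.
Codon 6: AGT Ser / AGT Ser — identical.
Codon 7: CCG Pro / CCG Pro — identical.
Codon 8: AAC Asn / AAT Asn — synonymous.
Codon 9: CCC Pro / CCC Pro — identical.
Codon 10: AAT Asn / AAT Asn — identical.
Synonymous differences: 1.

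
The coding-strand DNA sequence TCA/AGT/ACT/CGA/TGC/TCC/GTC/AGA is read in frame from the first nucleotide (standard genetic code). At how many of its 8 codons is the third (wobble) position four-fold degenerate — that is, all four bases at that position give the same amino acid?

Codon 1 TCA (Ser): third position 4-fold.
Codon 2 AGT (Ser): third position 2-fold.
Codon 3 ACT (Thr): third position 4-fold.
Codon 4 CGA (Arg): third position 4-fold.
Codon 5 TGC (Cys): third position 2-fold.
Codon 6 TCC (Ser): third position 4-fold.
Codon 7 GTC (Val): third position 4-fold.
Codon 8 AGA (Arg): third position 2-fold.
Four-fold degenerate third positions: 5.

5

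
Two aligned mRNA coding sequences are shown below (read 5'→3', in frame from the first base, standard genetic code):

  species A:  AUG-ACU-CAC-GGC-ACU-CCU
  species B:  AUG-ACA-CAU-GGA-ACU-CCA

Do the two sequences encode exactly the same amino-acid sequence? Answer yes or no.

yes

Codon 1: AUG Met / AUG Met — identical.
Codon 2: ACU Thr / ACA Thr — synonymous.
Codon 3: CAC His / CAU His — synonymous.
Codon 4: GGC Gly / GGA Gly — synonymous.
Codon 5: ACU Thr / ACU Thr — identical.
Codon 6: CCU Pro / CCA Pro — synonymous.
Nonsynonymous differences: 0 → same protein.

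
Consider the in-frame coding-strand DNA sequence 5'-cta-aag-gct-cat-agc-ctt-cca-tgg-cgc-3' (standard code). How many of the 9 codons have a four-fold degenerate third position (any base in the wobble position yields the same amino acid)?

Codon 1 CTA (Leu): third position 4-fold.
Codon 2 AAG (Lys): third position 2-fold.
Codon 3 GCT (Ala): third position 4-fold.
Codon 4 CAT (His): third position 2-fold.
Codon 5 AGC (Ser): third position 2-fold.
Codon 6 CTT (Leu): third position 4-fold.
Codon 7 CCA (Pro): third position 4-fold.
Codon 8 TGG (Trp): third position 1-fold.
Codon 9 CGC (Arg): third position 4-fold.
Four-fold degenerate third positions: 5.

5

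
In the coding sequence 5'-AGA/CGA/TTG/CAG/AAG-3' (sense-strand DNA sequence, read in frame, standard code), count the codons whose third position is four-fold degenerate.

1

Codon 1 AGA (Arg): third position 2-fold.
Codon 2 CGA (Arg): third position 4-fold.
Codon 3 TTG (Leu): third position 2-fold.
Codon 4 CAG (Gln): third position 2-fold.
Codon 5 AAG (Lys): third position 2-fold.
Four-fold degenerate third positions: 1.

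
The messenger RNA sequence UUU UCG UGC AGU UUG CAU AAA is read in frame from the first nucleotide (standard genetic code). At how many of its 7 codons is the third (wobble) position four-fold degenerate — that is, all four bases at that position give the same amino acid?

1

Codon 1 UUU (Phe): third position 2-fold.
Codon 2 UCG (Ser): third position 4-fold.
Codon 3 UGC (Cys): third position 2-fold.
Codon 4 AGU (Ser): third position 2-fold.
Codon 5 UUG (Leu): third position 2-fold.
Codon 6 CAU (His): third position 2-fold.
Codon 7 AAA (Lys): third position 2-fold.
Four-fold degenerate third positions: 1.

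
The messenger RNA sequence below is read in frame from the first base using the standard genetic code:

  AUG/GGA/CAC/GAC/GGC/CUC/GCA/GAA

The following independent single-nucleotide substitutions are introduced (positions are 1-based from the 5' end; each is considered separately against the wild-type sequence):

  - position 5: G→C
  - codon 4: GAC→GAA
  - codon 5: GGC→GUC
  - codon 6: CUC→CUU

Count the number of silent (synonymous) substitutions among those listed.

1

Codon 2: GGA (Gly) → GCA (Ala) — missense.
Codon 4: GAC (Asp) → GAA (Glu) — missense.
Codon 5: GGC (Gly) → GUC (Val) — missense.
Codon 6: CUC (Leu) → CUU (Leu) — synonymous.
Synonymous: 1 of 4.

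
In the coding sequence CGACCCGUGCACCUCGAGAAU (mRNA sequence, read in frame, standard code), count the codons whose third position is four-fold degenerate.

4

Codon 1 CGA (Arg): third position 4-fold.
Codon 2 CCC (Pro): third position 4-fold.
Codon 3 GUG (Val): third position 4-fold.
Codon 4 CAC (His): third position 2-fold.
Codon 5 CUC (Leu): third position 4-fold.
Codon 6 GAG (Glu): third position 2-fold.
Codon 7 AAU (Asn): third position 2-fold.
Four-fold degenerate third positions: 4.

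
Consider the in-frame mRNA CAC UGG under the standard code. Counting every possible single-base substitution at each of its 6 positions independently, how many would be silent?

Codon 1 (CAC, His): 1 synonymous substitution.
Codon 2 (UGG, Trp): 0 synonymous substitutions.
Total: 1 + 0 = 1.

1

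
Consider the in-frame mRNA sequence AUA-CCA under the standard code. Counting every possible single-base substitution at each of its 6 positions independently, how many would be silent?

Codon 1 (AUA, Ile): 2 synonymous substitutions.
Codon 2 (CCA, Pro): 3 synonymous substitutions.
Total: 2 + 3 = 5.

5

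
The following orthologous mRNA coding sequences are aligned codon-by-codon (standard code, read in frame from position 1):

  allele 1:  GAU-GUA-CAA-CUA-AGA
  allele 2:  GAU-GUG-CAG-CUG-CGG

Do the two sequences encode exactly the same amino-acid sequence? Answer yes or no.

Codon 1: GAU Asp / GAU Asp — identical.
Codon 2: GUA Val / GUG Val — synonymous.
Codon 3: CAA Gln / CAG Gln — synonymous.
Codon 4: CUA Leu / CUG Leu — synonymous.
Codon 5: AGA Arg / CGG Arg — synonymous.
Nonsynonymous differences: 0 → same protein.

yes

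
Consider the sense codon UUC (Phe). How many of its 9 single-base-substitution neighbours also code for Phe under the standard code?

1

Position 1: none → 0 synonymous.
Position 2: none → 0 synonymous.
Position 3: UUU → 1 synonymous.
Total: 0 + 0 + 1 = 1.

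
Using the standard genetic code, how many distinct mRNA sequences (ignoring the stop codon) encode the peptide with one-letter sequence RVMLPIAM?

Arg: 6 codons.
Val: 4 codons.
Met: 1 codon.
Leu: 6 codons.
Pro: 4 codons.
Ile: 3 codons.
Ala: 4 codons.
Met: 1 codon.
6 × 4 × 1 × 6 × 4 × 3 × 4 × 1 = 6912.

6912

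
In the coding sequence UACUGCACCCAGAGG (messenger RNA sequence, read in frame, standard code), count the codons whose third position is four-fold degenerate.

Codon 1 UAC (Tyr): third position 2-fold.
Codon 2 UGC (Cys): third position 2-fold.
Codon 3 ACC (Thr): third position 4-fold.
Codon 4 CAG (Gln): third position 2-fold.
Codon 5 AGG (Arg): third position 2-fold.
Four-fold degenerate third positions: 1.

1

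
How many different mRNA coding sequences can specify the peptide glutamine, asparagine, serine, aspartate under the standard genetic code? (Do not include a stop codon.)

Gln: 2 codons.
Asn: 2 codons.
Ser: 6 codons.
Asp: 2 codons.
2 × 2 × 6 × 2 = 48.

48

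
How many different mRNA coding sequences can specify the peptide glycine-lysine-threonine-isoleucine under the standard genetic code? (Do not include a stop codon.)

Gly: 4 codons.
Lys: 2 codons.
Thr: 4 codons.
Ile: 3 codons.
4 × 2 × 4 × 3 = 96.

96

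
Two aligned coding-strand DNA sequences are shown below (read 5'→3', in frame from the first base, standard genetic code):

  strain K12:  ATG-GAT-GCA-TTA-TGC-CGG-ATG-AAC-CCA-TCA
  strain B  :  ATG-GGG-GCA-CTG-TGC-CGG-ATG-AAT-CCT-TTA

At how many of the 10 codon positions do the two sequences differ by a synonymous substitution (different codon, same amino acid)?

3

Codon 1: ATG Met / ATG Met — identical.
Codon 2: GAT Asp / GGG Gly — nonsynonymous.
Codon 3: GCA Ala / GCA Ala — identical.
Codon 4: TTA Leu / CTG Leu — synonymous.
Codon 5: TGC Cys / TGC Cys — identical.
Codon 6: CGG Arg / CGG Arg — identical.
Codon 7: ATG Met / ATG Met — identical.
Codon 8: AAC Asn / AAT Asn — synonymous.
Codon 9: CCA Pro / CCT Pro — synonymous.
Codon 10: TCA Ser / TTA Leu — nonsynonymous.
Synonymous differences: 3.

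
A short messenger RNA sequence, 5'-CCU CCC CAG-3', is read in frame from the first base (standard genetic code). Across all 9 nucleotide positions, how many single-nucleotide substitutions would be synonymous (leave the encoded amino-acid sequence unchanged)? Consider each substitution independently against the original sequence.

7

Codon 1 (CCU, Pro): 3 synonymous substitutions.
Codon 2 (CCC, Pro): 3 synonymous substitutions.
Codon 3 (CAG, Gln): 1 synonymous substitution.
Total: 3 + 3 + 1 = 7.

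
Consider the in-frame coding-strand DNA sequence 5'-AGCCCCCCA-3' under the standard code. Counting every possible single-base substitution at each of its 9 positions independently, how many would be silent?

7

Codon 1 (AGC, Ser): 1 synonymous substitution.
Codon 2 (CCC, Pro): 3 synonymous substitutions.
Codon 3 (CCA, Pro): 3 synonymous substitutions.
Total: 1 + 3 + 3 = 7.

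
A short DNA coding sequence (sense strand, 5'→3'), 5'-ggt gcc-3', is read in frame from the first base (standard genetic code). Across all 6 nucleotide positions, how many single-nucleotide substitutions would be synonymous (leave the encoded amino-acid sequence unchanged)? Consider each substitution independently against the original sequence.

Codon 1 (GGT, Gly): 3 synonymous substitutions.
Codon 2 (GCC, Ala): 3 synonymous substitutions.
Total: 3 + 3 = 6.

6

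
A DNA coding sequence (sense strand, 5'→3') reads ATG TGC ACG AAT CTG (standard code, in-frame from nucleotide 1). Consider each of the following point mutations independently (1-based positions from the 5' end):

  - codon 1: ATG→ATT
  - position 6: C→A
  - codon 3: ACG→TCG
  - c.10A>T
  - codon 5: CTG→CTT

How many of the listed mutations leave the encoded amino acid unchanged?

Codon 1: ATG (Met) → ATT (Ile) — missense.
Codon 2: TGC (Cys) → TGA (Stop) — nonsense.
Codon 3: ACG (Thr) → TCG (Ser) — missense.
Codon 4: AAT (Asn) → TAT (Tyr) — missense.
Codon 5: CTG (Leu) → CTT (Leu) — synonymous.
Synonymous: 1 of 5.

1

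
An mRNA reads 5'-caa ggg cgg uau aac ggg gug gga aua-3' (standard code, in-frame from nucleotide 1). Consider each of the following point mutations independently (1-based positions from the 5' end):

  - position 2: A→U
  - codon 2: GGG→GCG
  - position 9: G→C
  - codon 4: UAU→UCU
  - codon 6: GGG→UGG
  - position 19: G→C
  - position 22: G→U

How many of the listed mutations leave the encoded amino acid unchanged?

1

Codon 1: CAA (Gln) → CUA (Leu) — missense.
Codon 2: GGG (Gly) → GCG (Ala) — missense.
Codon 3: CGG (Arg) → CGC (Arg) — synonymous.
Codon 4: UAU (Tyr) → UCU (Ser) — missense.
Codon 6: GGG (Gly) → UGG (Trp) — missense.
Codon 7: GUG (Val) → CUG (Leu) — missense.
Codon 8: GGA (Gly) → UGA (Stop) — nonsense.
Synonymous: 1 of 7.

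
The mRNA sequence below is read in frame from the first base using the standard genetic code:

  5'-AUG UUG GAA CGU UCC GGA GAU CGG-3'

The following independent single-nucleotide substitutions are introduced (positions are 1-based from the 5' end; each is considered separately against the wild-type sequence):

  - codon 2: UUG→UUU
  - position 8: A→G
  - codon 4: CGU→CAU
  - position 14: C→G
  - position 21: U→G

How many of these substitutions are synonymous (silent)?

Codon 2: UUG (Leu) → UUU (Phe) — missense.
Codon 3: GAA (Glu) → GGA (Gly) — missense.
Codon 4: CGU (Arg) → CAU (His) — missense.
Codon 5: UCC (Ser) → UGC (Cys) — missense.
Codon 7: GAU (Asp) → GAG (Glu) — missense.
Synonymous: 0 of 5.

0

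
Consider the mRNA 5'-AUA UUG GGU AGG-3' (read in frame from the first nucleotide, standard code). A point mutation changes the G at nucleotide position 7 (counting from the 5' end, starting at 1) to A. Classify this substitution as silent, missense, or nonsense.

missense

Position 7 falls in codon 3: GGU → Gly.
After the substitution the codon is AGU → Ser.
Gly ≠ Ser, so this is a missense mutation.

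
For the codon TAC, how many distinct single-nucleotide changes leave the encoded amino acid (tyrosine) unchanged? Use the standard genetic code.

1

Position 1: none → 0 synonymous.
Position 2: none → 0 synonymous.
Position 3: TAT → 1 synonymous.
Total: 0 + 0 + 1 = 1.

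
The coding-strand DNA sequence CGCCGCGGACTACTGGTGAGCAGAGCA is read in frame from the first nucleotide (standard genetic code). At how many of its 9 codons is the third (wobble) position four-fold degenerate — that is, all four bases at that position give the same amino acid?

Codon 1 CGC (Arg): third position 4-fold.
Codon 2 CGC (Arg): third position 4-fold.
Codon 3 GGA (Gly): third position 4-fold.
Codon 4 CTA (Leu): third position 4-fold.
Codon 5 CTG (Leu): third position 4-fold.
Codon 6 GTG (Val): third position 4-fold.
Codon 7 AGC (Ser): third position 2-fold.
Codon 8 AGA (Arg): third position 2-fold.
Codon 9 GCA (Ala): third position 4-fold.
Four-fold degenerate third positions: 7.

7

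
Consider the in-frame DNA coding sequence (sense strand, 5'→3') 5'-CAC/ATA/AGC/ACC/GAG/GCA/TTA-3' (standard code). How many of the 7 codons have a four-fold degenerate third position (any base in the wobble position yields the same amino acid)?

2

Codon 1 CAC (His): third position 2-fold.
Codon 2 ATA (Ile): third position 3-fold.
Codon 3 AGC (Ser): third position 2-fold.
Codon 4 ACC (Thr): third position 4-fold.
Codon 5 GAG (Glu): third position 2-fold.
Codon 6 GCA (Ala): third position 4-fold.
Codon 7 TTA (Leu): third position 2-fold.
Four-fold degenerate third positions: 2.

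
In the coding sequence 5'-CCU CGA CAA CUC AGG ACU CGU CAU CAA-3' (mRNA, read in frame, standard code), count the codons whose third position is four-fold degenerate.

5

Codon 1 CCU (Pro): third position 4-fold.
Codon 2 CGA (Arg): third position 4-fold.
Codon 3 CAA (Gln): third position 2-fold.
Codon 4 CUC (Leu): third position 4-fold.
Codon 5 AGG (Arg): third position 2-fold.
Codon 6 ACU (Thr): third position 4-fold.
Codon 7 CGU (Arg): third position 4-fold.
Codon 8 CAU (His): third position 2-fold.
Codon 9 CAA (Gln): third position 2-fold.
Four-fold degenerate third positions: 5.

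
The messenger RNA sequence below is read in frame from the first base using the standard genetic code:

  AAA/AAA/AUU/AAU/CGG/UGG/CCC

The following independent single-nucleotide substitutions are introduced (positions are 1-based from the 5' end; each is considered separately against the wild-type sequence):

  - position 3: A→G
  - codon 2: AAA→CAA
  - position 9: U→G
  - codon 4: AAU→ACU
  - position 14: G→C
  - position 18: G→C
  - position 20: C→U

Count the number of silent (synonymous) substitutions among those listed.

1

Codon 1: AAA (Lys) → AAG (Lys) — synonymous.
Codon 2: AAA (Lys) → CAA (Gln) — missense.
Codon 3: AUU (Ile) → AUG (Met) — missense.
Codon 4: AAU (Asn) → ACU (Thr) — missense.
Codon 5: CGG (Arg) → CCG (Pro) — missense.
Codon 6: UGG (Trp) → UGC (Cys) — missense.
Codon 7: CCC (Pro) → CUC (Leu) — missense.
Synonymous: 1 of 7.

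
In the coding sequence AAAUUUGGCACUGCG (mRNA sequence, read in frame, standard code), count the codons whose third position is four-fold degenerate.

Codon 1 AAA (Lys): third position 2-fold.
Codon 2 UUU (Phe): third position 2-fold.
Codon 3 GGC (Gly): third position 4-fold.
Codon 4 ACU (Thr): third position 4-fold.
Codon 5 GCG (Ala): third position 4-fold.
Four-fold degenerate third positions: 3.

3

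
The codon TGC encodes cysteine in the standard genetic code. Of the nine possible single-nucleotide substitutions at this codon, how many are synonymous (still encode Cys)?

1

Position 1: none → 0 synonymous.
Position 2: none → 0 synonymous.
Position 3: TGT → 1 synonymous.
Total: 0 + 0 + 1 = 1.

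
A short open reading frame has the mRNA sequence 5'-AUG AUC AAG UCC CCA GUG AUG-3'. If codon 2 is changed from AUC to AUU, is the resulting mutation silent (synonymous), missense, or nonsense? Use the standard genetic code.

silent

Position 6 falls in codon 2: AUC → Ile.
After the substitution the codon is AUU → Ile.
Both encode Ile, so the change is synonymous.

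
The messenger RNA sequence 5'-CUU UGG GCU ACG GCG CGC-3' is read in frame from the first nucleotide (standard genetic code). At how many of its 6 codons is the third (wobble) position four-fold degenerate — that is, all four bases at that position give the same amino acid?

Codon 1 CUU (Leu): third position 4-fold.
Codon 2 UGG (Trp): third position 1-fold.
Codon 3 GCU (Ala): third position 4-fold.
Codon 4 ACG (Thr): third position 4-fold.
Codon 5 GCG (Ala): third position 4-fold.
Codon 6 CGC (Arg): third position 4-fold.
Four-fold degenerate third positions: 5.

5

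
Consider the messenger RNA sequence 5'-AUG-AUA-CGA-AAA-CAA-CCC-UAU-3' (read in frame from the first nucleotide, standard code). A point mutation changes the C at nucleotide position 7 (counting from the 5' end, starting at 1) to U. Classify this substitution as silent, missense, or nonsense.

nonsense

Position 7 falls in codon 3: CGA → Arg.
After the substitution the codon is UGA → Stop.
The new codon is a stop codon, so this is a nonsense mutation.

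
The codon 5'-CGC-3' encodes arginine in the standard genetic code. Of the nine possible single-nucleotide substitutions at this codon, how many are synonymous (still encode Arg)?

3

Position 1: none → 0 synonymous.
Position 2: none → 0 synonymous.
Position 3: CGT, CGA, CGG → 3 synonymous.
Total: 0 + 0 + 3 = 3.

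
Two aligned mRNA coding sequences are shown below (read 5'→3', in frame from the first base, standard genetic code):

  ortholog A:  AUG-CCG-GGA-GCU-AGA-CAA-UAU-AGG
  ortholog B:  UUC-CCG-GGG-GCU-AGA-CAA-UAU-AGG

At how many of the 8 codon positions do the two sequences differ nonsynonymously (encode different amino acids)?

1

Codon 1: AUG Met / UUC Phe — nonsynonymous.
Codon 2: CCG Pro / CCG Pro — identical.
Codon 3: GGA Gly / GGG Gly — synonymous.
Codon 4: GCU Ala / GCU Ala — identical.
Codon 5: AGA Arg / AGA Arg — identical.
Codon 6: CAA Gln / CAA Gln — identical.
Codon 7: UAU Tyr / UAU Tyr — identical.
Codon 8: AGG Arg / AGG Arg — identical.
Nonsynonymous differences: 1.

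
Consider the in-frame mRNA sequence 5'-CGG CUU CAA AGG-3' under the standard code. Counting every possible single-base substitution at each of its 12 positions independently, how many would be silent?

Codon 1 (CGG, Arg): 4 synonymous substitutions.
Codon 2 (CUU, Leu): 3 synonymous substitutions.
Codon 3 (CAA, Gln): 1 synonymous substitution.
Codon 4 (AGG, Arg): 2 synonymous substitutions.
Total: 4 + 3 + 1 + 2 = 10.

10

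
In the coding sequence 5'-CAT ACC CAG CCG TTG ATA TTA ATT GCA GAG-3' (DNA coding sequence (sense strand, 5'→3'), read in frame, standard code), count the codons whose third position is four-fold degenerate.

Codon 1 CAT (His): third position 2-fold.
Codon 2 ACC (Thr): third position 4-fold.
Codon 3 CAG (Gln): third position 2-fold.
Codon 4 CCG (Pro): third position 4-fold.
Codon 5 TTG (Leu): third position 2-fold.
Codon 6 ATA (Ile): third position 3-fold.
Codon 7 TTA (Leu): third position 2-fold.
Codon 8 ATT (Ile): third position 3-fold.
Codon 9 GCA (Ala): third position 4-fold.
Codon 10 GAG (Glu): third position 2-fold.
Four-fold degenerate third positions: 3.

3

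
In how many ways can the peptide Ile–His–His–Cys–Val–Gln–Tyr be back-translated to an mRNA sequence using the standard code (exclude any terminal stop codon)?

Ile: 3 codons.
His: 2 codons.
His: 2 codons.
Cys: 2 codons.
Val: 4 codons.
Gln: 2 codons.
Tyr: 2 codons.
3 × 2 × 2 × 2 × 4 × 2 × 2 = 384.

384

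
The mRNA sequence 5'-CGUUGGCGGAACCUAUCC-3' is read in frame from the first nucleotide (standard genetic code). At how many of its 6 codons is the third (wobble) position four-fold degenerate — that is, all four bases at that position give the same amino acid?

4

Codon 1 CGU (Arg): third position 4-fold.
Codon 2 UGG (Trp): third position 1-fold.
Codon 3 CGG (Arg): third position 4-fold.
Codon 4 AAC (Asn): third position 2-fold.
Codon 5 CUA (Leu): third position 4-fold.
Codon 6 UCC (Ser): third position 4-fold.
Four-fold degenerate third positions: 4.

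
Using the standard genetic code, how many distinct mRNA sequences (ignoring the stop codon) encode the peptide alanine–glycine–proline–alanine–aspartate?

512

Ala: 4 codons.
Gly: 4 codons.
Pro: 4 codons.
Ala: 4 codons.
Asp: 2 codons.
4 × 4 × 4 × 4 × 2 = 512.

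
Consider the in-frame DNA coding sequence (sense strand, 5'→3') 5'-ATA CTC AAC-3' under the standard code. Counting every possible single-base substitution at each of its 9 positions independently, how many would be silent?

6

Codon 1 (ATA, Ile): 2 synonymous substitutions.
Codon 2 (CTC, Leu): 3 synonymous substitutions.
Codon 3 (AAC, Asn): 1 synonymous substitution.
Total: 2 + 3 + 1 = 6.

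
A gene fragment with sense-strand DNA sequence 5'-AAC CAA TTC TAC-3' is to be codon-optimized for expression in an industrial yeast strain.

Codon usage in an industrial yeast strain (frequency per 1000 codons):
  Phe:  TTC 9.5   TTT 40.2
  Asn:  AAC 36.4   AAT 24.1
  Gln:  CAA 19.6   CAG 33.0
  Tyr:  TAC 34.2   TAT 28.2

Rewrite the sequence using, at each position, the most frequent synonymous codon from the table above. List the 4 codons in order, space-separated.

AAC CAG TTT TAC

Codon 1 (Asn): best is AAC at 36.4.
Codon 2 (Gln): best is CAG at 33.0.
Codon 3 (Phe): best is TTT at 40.2.
Codon 4 (Tyr): best is TAC at 34.2.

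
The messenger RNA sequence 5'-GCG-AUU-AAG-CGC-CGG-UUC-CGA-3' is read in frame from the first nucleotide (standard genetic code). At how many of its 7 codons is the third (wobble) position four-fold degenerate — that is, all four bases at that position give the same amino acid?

4

Codon 1 GCG (Ala): third position 4-fold.
Codon 2 AUU (Ile): third position 3-fold.
Codon 3 AAG (Lys): third position 2-fold.
Codon 4 CGC (Arg): third position 4-fold.
Codon 5 CGG (Arg): third position 4-fold.
Codon 6 UUC (Phe): third position 2-fold.
Codon 7 CGA (Arg): third position 4-fold.
Four-fold degenerate third positions: 4.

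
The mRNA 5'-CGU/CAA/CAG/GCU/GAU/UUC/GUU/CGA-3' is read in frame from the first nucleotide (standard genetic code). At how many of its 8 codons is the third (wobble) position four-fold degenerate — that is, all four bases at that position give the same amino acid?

Codon 1 CGU (Arg): third position 4-fold.
Codon 2 CAA (Gln): third position 2-fold.
Codon 3 CAG (Gln): third position 2-fold.
Codon 4 GCU (Ala): third position 4-fold.
Codon 5 GAU (Asp): third position 2-fold.
Codon 6 UUC (Phe): third position 2-fold.
Codon 7 GUU (Val): third position 4-fold.
Codon 8 CGA (Arg): third position 4-fold.
Four-fold degenerate third positions: 4.

4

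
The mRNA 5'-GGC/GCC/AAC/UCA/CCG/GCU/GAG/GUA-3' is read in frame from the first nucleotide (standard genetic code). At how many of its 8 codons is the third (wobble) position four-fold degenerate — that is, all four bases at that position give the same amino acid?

6

Codon 1 GGC (Gly): third position 4-fold.
Codon 2 GCC (Ala): third position 4-fold.
Codon 3 AAC (Asn): third position 2-fold.
Codon 4 UCA (Ser): third position 4-fold.
Codon 5 CCG (Pro): third position 4-fold.
Codon 6 GCU (Ala): third position 4-fold.
Codon 7 GAG (Glu): third position 2-fold.
Codon 8 GUA (Val): third position 4-fold.
Four-fold degenerate third positions: 6.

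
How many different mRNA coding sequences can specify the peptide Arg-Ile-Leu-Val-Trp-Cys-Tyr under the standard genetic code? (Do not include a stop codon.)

Arg: 6 codons.
Ile: 3 codons.
Leu: 6 codons.
Val: 4 codons.
Trp: 1 codon.
Cys: 2 codons.
Tyr: 2 codons.
6 × 3 × 6 × 4 × 1 × 2 × 2 = 1728.

1728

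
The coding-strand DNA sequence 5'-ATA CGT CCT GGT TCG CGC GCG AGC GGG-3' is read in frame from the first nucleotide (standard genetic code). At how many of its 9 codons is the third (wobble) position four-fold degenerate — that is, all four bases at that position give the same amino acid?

7

Codon 1 ATA (Ile): third position 3-fold.
Codon 2 CGT (Arg): third position 4-fold.
Codon 3 CCT (Pro): third position 4-fold.
Codon 4 GGT (Gly): third position 4-fold.
Codon 5 TCG (Ser): third position 4-fold.
Codon 6 CGC (Arg): third position 4-fold.
Codon 7 GCG (Ala): third position 4-fold.
Codon 8 AGC (Ser): third position 2-fold.
Codon 9 GGG (Gly): third position 4-fold.
Four-fold degenerate third positions: 7.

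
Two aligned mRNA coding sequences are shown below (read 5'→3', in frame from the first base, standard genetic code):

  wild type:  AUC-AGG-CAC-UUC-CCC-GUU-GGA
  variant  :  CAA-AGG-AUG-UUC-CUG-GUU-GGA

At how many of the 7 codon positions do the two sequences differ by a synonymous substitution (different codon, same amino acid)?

Codon 1: AUC Ile / CAA Gln — nonsynonymous.
Codon 2: AGG Arg / AGG Arg — identical.
Codon 3: CAC His / AUG Met — nonsynonymous.
Codon 4: UUC Phe / UUC Phe — identical.
Codon 5: CCC Pro / CUG Leu — nonsynonymous.
Codon 6: GUU Val / GUU Val — identical.
Codon 7: GGA Gly / GGA Gly — identical.
Synonymous differences: 0.

0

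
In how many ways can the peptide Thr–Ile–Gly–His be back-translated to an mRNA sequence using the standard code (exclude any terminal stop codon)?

Thr: 4 codons.
Ile: 3 codons.
Gly: 4 codons.
His: 2 codons.
4 × 3 × 4 × 2 = 96.

96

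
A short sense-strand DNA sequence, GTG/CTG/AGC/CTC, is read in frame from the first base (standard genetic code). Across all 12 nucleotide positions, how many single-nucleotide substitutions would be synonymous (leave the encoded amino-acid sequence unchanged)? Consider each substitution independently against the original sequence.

11

Codon 1 (GTG, Val): 3 synonymous substitutions.
Codon 2 (CTG, Leu): 4 synonymous substitutions.
Codon 3 (AGC, Ser): 1 synonymous substitution.
Codon 4 (CTC, Leu): 3 synonymous substitutions.
Total: 3 + 4 + 1 + 3 = 11.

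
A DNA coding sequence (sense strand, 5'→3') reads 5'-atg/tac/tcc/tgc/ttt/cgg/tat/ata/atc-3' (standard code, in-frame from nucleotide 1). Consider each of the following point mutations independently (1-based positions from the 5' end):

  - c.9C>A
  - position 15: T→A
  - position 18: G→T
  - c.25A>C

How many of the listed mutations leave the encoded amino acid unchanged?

2

Codon 3: TCC (Ser) → TCA (Ser) — synonymous.
Codon 5: TTT (Phe) → TTA (Leu) — missense.
Codon 6: CGG (Arg) → CGT (Arg) — synonymous.
Codon 9: ATC (Ile) → CTC (Leu) — missense.
Synonymous: 2 of 4.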